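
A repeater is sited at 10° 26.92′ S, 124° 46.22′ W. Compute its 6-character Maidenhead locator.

Shift to the Maidenhead origin (180°W, 90°S): lon 55.2297, lat 79.5513.
Field: lon ⌊55.2297/20⌋ = 2 → C; lat ⌊79.5513/10⌋ = 7 → H.
Square: lon ⌊15.2297/2⌋ = 7; lat ⌊9.5513/1⌋ = 9.
Subsquare: lon ⌊1.2297/0.0833333⌋ = 14 → o; lat ⌊0.5513/0.0416667⌋ = 13 → n.

CH79on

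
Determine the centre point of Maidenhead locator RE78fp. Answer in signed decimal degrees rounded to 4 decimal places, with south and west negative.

-41.3542, 174.4583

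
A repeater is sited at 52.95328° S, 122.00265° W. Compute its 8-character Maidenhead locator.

CD87xb91

Offset from 180°W / 90°S: lon 57.99735°, lat 37.04672°.
Field: lon ⌊57.99735/20⌋ = 2 → C; lat ⌊37.04672/10⌋ = 3 → D.
Square: lon ⌊17.99735/2⌋ = 8; lat ⌊7.04672/1⌋ = 7.
Subsquare: lon ⌊1.99735/0.0833333⌋ = 23 → x; lat ⌊0.04672/0.0416667⌋ = 1 → b.
Extended square: lon ⌊0.08068/0.00833333⌋ = 9; lat ⌊0.00505/0.00416667⌋ = 1.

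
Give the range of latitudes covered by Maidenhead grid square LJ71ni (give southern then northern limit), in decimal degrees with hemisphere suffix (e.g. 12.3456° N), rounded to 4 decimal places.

1.3333° N, 1.3750° N

Field L=11, J=9: +11·20° lon, +9·10° lat → SW at lon 40°, lat 0°.
Square 7, 1: +7·2° lon, +1·1° lat → SW at lon 54°, lat 1°.
Subsquare n=13, i=8: +13·0.0833333° lon, +8·0.0416667° lat → SW at lon 55.0833°, lat 1.33333°.
Cell spans 0.0833333° lon × 0.0416667° lat.
south 1.3333° N, north 1.3750° N.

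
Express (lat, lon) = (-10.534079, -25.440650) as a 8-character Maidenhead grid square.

HH79gl71

Offset from 180°W / 90°S: lon 154.55935°, lat 79.46592°.
Field: 154.55935/20 → 7 → H, 79.46592/10 → 7 → H; chars HH.
Square: 14.55935/2 → 7, 9.46592/1 → 9; chars 79.
Subsquare: 0.55935/0.0833333 → 6 → g, 0.46592/0.0416667 → 11 → l; chars gl.
Extended square: 0.05935/0.00833333 → 7, 0.00759/0.00416667 → 1; chars 71.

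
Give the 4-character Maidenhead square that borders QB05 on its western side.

Longitude square 0; −1 → -1, wraps to 9, carry into field.
Longitude field Q = 16; −1 → 15 = P.
The latitude characters are unchanged.

PB95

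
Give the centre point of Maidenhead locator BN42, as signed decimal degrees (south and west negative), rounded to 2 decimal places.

42.50, -151.00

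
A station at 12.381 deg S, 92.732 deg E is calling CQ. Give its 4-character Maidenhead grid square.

Offset from 180°W / 90°S: lon 272.73°, lat 77.62°.
Field: 272.73/20 → 13 → N, 77.62/10 → 7 → H; chars NH.
Square: 12.73/2 → 6, 7.62/1 → 7; chars 67.

NH67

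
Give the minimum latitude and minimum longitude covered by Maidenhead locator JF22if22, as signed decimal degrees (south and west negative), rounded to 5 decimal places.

-37.78333, 4.68333

Field J=9, F=5: +9·20° lon, +5·10° lat → SW at lon 0°, lat -40°.
Square 2, 2: +2·2° lon, +2·1° lat → SW at lon 4°, lat -38°.
Subsquare i=8, f=5: +8·0.0833333° lon, +5·0.0416667° lat → SW at lon 4.66667°, lat -37.7917°.
Extended square 2, 2: +2·0.00833333° lon, +2·0.00416667° lat → SW at lon 4.68333°, lat -37.7833°.
latitude -37.78333, longitude 4.68333.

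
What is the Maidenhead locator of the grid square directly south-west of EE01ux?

Longitude subsquare u = 20; −1 → 19 = t.
Latitude subsquare x = 23; −1 → 22 = w.

EE01tw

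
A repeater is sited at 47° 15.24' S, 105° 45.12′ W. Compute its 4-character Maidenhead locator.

Offset from 180°W / 90°S: lon 74.25°, lat 42.75°.
Field (20°×10°, letters A–R): lon ⌊74.25/20⌋ = 3 → D; lat ⌊42.75/10⌋ = 4 → E.
Square (2°×1°, digits 0–9): lon ⌊14.25/2⌋ = 7; lat ⌊2.75/1⌋ = 2.

DE72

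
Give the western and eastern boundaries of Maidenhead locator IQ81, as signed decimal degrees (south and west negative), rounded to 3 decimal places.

Field I=8, Q=16: +8·20° lon, +16·10° lat → SW at lon -20°, lat 70°.
Square 8, 1: +8·2° lon, +1·1° lat → SW at lon -4°, lat 71°.
Cell spans 2° lon × 1° lat.
west -4.000, east -2.000.

-4.000, -2.000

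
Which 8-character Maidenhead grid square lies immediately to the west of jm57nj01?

Longitude extended square 0; −1 → -1, wraps to 9, carry into subsquare.
Longitude subsquare n = 13; −1 → 12 = m.
The latitude characters are unchanged.

JM57mj91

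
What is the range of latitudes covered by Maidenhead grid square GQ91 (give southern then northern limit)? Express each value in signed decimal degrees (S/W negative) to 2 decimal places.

71.00, 72.00

Field G=6, Q=16: +6·20° lon, +16·10° lat → SW at lon -60°, lat 70°.
Square 9, 1: +9·2° lon, +1·1° lat → SW at lon -42°, lat 71°.
Cell spans 2° lon × 1° lat.
south 71.00, north 72.00.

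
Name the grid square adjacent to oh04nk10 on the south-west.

OH04nj09

Longitude extended square 1; −1 → 0.
Latitude extended square 0; −1 → -1, wraps to 9, carry into subsquare.
Latitude subsquare k = 10; −1 → 9 = j.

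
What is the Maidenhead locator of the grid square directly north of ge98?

GE99

Latitude square 8; +1 → 9.
The longitude characters are unchanged.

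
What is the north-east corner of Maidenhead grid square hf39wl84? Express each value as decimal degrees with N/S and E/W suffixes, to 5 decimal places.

30.52083° S, 32.09167° W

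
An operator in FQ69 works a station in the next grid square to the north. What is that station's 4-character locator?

Latitude square 9; +1 → 10, wraps to 0, carry into field.
Latitude field Q = 16; +1 → 17 = R.
The longitude characters are unchanged.

FR60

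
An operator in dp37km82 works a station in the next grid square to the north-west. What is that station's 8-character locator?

DP37km73

Longitude extended square 8; −1 → 7.
Latitude extended square 2; +1 → 3.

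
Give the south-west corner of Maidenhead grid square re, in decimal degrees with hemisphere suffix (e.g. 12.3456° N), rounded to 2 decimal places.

Field R=17, E=4: +17·20° lon, +4·10° lat → SW at lon 160°, lat -50°.
latitude 50.00° S, longitude 160.00° E.

50.00° S, 160.00° E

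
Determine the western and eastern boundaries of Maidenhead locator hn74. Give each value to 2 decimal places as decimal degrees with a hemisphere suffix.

Field H=7, N=13: +7·20° lon, +13·10° lat → SW at lon -40°, lat 40°.
Square 7, 4: +7·2° lon, +4·1° lat → SW at lon -26°, lat 44°.
Cell spans 2° lon × 1° lat.
west 26.00° W, east 24.00° W.

26.00° W, 24.00° W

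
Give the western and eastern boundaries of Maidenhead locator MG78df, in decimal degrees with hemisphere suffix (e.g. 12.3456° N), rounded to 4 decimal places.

74.2500° E, 74.3333° E

Field M=12, G=6: +12·20° lon, +6·10° lat → SW at lon 60°, lat -30°.
Square 7, 8: +7·2° lon, +8·1° lat → SW at lon 74°, lat -22°.
Subsquare d=3, f=5: +3·0.0833333° lon, +5·0.0416667° lat → SW at lon 74.25°, lat -21.7917°.
Cell spans 0.0833333° lon × 0.0416667° lat.
west 74.2500° E, east 74.3333° E.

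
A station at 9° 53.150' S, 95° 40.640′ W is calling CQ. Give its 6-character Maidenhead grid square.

Add 180° to longitude and 90° to latitude: 84.3227, 80.1142.
Field: lon ⌊84.3227/20⌋ = 4 → E; lat ⌊80.1142/10⌋ = 8 → I.
Square: lon ⌊4.3227/2⌋ = 2; lat ⌊0.1142/1⌋ = 0.
Subsquare: lon ⌊0.3227/0.0833333⌋ = 3 → d; lat ⌊0.1142/0.0416667⌋ = 2 → c.

EI20dc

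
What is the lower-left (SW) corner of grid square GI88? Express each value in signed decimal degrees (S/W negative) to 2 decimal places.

-2.00, -44.00

Field G=6, I=8: +6·20° lon, +8·10° lat → SW at lon -60°, lat -10°.
Square 8, 8: +8·2° lon, +8·1° lat → SW at lon -44°, lat -2°.
latitude -2.00, longitude -44.00.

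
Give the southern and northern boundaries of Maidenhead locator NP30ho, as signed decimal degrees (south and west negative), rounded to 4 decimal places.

60.5833, 60.6250

Field N=13, P=15: +13·20° lon, +15·10° lat → SW at lon 80°, lat 60°.
Square 3, 0: +3·2° lon, +0·1° lat → SW at lon 86°, lat 60°.
Subsquare h=7, o=14: +7·0.0833333° lon, +14·0.0416667° lat → SW at lon 86.5833°, lat 60.5833°.
Cell spans 0.0833333° lon × 0.0416667° lat.
south 60.5833, north 60.6250.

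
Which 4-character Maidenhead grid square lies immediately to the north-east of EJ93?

FJ04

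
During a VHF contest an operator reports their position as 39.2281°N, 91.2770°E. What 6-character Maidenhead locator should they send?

NM59pf

Offset from 180°W / 90°S: lon 271.2770°, lat 129.2281°.
Field (20°×10°, letters A–R): lon ⌊271.2770/20⌋ = 13 → N; lat ⌊129.2281/10⌋ = 12 → M.
Square (2°×1°, digits 0–9): lon ⌊11.2770/2⌋ = 5; lat ⌊9.2281/1⌋ = 9.
Subsquare (5′×2.5′, letters a–x): lon ⌊1.2770/0.0833333⌋ = 15 → p; lat ⌊0.2281/0.0416667⌋ = 5 → f.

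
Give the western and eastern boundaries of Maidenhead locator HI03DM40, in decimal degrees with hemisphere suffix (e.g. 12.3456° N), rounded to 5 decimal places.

39.71667° W, 39.70833° W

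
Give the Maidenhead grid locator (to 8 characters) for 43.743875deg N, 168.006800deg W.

Offset from 180°W / 90°S: lon 11.99320°, lat 133.74388°.
Field (20°×10°, letters A–R): lon ⌊11.99320/20⌋ = 0 → A; lat ⌊133.74388/10⌋ = 13 → N.
Square (2°×1°, digits 0–9): lon ⌊11.99320/2⌋ = 5; lat ⌊3.74388/1⌋ = 3.
Subsquare (5′×2.5′, letters a–x): lon ⌊1.99320/0.0833333⌋ = 23 → x; lat ⌊0.74388/0.0416667⌋ = 17 → r.
Extended square (30″×15″, digits 0–9): lon ⌊0.07653/0.00833333⌋ = 9; lat ⌊0.03554/0.00416667⌋ = 8.

AN53xr98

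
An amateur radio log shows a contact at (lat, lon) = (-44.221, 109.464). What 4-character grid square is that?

Add 180° to longitude and 90° to latitude: 289.46, 45.78.
Field (20°×10°, letters A–R): lon ⌊289.46/20⌋ = 14 → O; lat ⌊45.78/10⌋ = 4 → E.
Square (2°×1°, digits 0–9): lon ⌊9.46/2⌋ = 4; lat ⌊5.78/1⌋ = 5.

OE45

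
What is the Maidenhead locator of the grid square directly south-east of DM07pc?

DM07qb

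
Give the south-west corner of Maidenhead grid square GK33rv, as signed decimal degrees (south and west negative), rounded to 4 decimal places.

13.8750, -52.5833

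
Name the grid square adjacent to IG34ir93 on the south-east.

Longitude extended square 9; +1 → 10, wraps to 0, carry into subsquare.
Longitude subsquare i = 8; +1 → 9 = j.
Latitude extended square 3; −1 → 2.

IG34jr02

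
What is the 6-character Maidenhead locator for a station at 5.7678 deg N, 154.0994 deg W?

BJ25ws

Shift to the Maidenhead origin (180°W, 90°S): lon 25.9006, lat 95.7678.
Field (20°×10°, letters A–R): 25.9006/20 → 1 → B, 95.7678/10 → 9 → J; chars BJ.
Square (2°×1°, digits 0–9): 5.9006/2 → 2, 5.7678/1 → 5; chars 25.
Subsquare (5′×2.5′, letters a–x): 1.9006/0.0833333 → 22 → w, 0.7678/0.0416667 → 18 → s; chars ws.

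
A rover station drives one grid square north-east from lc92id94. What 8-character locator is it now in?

LC92jd05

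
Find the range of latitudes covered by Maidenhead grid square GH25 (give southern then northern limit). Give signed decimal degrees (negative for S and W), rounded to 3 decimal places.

Field G=6, H=7: +6·20° lon, +7·10° lat → SW at lon -60°, lat -20°.
Square 2, 5: +2·2° lon, +5·1° lat → SW at lon -56°, lat -15°.
Cell spans 2° lon × 1° lat.
south -15.000, north -14.000.

-15.000, -14.000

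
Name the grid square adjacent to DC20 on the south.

DB29

Latitude square 0; −1 → -1, wraps to 9, carry into field.
Latitude field C = 2; −1 → 1 = B.
The longitude characters are unchanged.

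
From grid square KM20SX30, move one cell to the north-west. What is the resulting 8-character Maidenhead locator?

KM20sx21

Longitude extended square 3; −1 → 2.
Latitude extended square 0; +1 → 1.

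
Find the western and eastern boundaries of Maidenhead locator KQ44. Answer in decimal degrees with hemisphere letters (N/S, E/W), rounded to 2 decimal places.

Field K=10, Q=16: +10·20° lon, +16·10° lat → SW at lon 20°, lat 70°.
Square 4, 4: +4·2° lon, +4·1° lat → SW at lon 28°, lat 74°.
Cell spans 2° lon × 1° lat.
west 28.00° E, east 30.00° E.

28.00° E, 30.00° E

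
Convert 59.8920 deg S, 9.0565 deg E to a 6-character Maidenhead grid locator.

Shift to the Maidenhead origin (180°W, 90°S): lon 189.0565, lat 30.1080.
Field (20°×10°, letters A–R): lon ⌊189.0565/20⌋ = 9 → J; lat ⌊30.1080/10⌋ = 3 → D.
Square (2°×1°, digits 0–9): lon ⌊9.0565/2⌋ = 4; lat ⌊0.1080/1⌋ = 0.
Subsquare (5′×2.5′, letters a–x): lon ⌊1.0565/0.0833333⌋ = 12 → m; lat ⌊0.1080/0.0416667⌋ = 2 → c.

JD40mc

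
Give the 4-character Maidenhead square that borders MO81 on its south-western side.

Longitude square 8; −1 → 7.
Latitude square 1; −1 → 0.

MO70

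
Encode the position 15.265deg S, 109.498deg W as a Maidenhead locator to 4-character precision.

Shift to the Maidenhead origin (180°W, 90°S): lon 70.50, lat 74.73.
Field: lon ⌊70.50/20⌋ = 3 → D; lat ⌊74.73/10⌋ = 7 → H.
Square: lon ⌊10.50/2⌋ = 5; lat ⌊4.73/1⌋ = 4.

DH54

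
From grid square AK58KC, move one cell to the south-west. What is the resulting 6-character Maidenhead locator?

Longitude subsquare k = 10; −1 → 9 = j.
Latitude subsquare c = 2; −1 → 1 = b.

AK58jb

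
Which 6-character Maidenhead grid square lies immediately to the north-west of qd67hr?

Longitude subsquare h = 7; −1 → 6 = g.
Latitude subsquare r = 17; +1 → 18 = s.

QD67gs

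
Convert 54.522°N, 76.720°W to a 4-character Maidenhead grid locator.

FO14

Offset from 180°W / 90°S: lon 103.28°, lat 144.52°.
Field (20°×10°, letters A–R): lon ⌊103.28/20⌋ = 5 → F; lat ⌊144.52/10⌋ = 14 → O.
Square (2°×1°, digits 0–9): lon ⌊3.28/2⌋ = 1; lat ⌊4.52/1⌋ = 4.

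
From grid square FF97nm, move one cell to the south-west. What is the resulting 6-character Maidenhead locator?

FF97ml

Longitude subsquare n = 13; −1 → 12 = m.
Latitude subsquare m = 12; −1 → 11 = l.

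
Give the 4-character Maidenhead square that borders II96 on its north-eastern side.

Longitude square 9; +1 → 10, wraps to 0, carry into field.
Longitude field I = 8; +1 → 9 = J.
Latitude square 6; +1 → 7.

JI07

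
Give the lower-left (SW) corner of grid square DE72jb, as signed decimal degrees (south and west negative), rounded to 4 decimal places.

-47.9583, -105.2500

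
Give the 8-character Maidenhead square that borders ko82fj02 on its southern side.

KO82fj01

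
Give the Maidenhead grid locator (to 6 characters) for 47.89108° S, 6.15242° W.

IE62wc

Offset from 180°W / 90°S: lon 173.8476°, lat 42.1089°.
Field: 173.8476/20 → 8 → I, 42.1089/10 → 4 → E; chars IE.
Square: 13.8476/2 → 6, 2.1089/1 → 2; chars 62.
Subsquare: 1.8476/0.0833333 → 22 → w, 0.1089/0.0416667 → 2 → c; chars wc.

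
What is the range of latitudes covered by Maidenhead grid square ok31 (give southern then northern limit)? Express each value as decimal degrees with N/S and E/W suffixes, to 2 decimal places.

11.00° N, 12.00° N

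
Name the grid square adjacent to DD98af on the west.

DD88xf

Longitude subsquare a = 0; −1 → -1, wraps to 23 = x, carry into square.
Longitude square 9; −1 → 8.
The latitude characters are unchanged.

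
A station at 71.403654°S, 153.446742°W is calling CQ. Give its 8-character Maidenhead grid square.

Add 180° to longitude and 90° to latitude: 26.55326, 18.59635.
Field (20°×10°, letters A–R): lon ⌊26.55326/20⌋ = 1 → B; lat ⌊18.59635/10⌋ = 1 → B.
Square (2°×1°, digits 0–9): lon ⌊6.55326/2⌋ = 3; lat ⌊8.59635/1⌋ = 8.
Subsquare (5′×2.5′, letters a–x): lon ⌊0.55326/0.0833333⌋ = 6 → g; lat ⌊0.59635/0.0416667⌋ = 14 → o.
Extended square (30″×15″, digits 0–9): lon ⌊0.05326/0.00833333⌋ = 6; lat ⌊0.01301/0.00416667⌋ = 3.

BB38go63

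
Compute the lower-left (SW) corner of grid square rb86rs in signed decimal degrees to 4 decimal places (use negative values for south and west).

-73.2500, 177.4167

Field R=17, B=1: +17·20° lon, +1·10° lat → SW at lon 160°, lat -80°.
Square 8, 6: +8·2° lon, +6·1° lat → SW at lon 176°, lat -74°.
Subsquare r=17, s=18: +17·0.0833333° lon, +18·0.0416667° lat → SW at lon 177.417°, lat -73.25°.
latitude -73.2500, longitude 177.4167.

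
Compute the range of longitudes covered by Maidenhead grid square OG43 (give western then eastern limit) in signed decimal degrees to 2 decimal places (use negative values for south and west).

Field O=14, G=6: +14·20° lon, +6·10° lat → SW at lon 100°, lat -30°.
Square 4, 3: +4·2° lon, +3·1° lat → SW at lon 108°, lat -27°.
Cell spans 2° lon × 1° lat.
west 108.00, east 110.00.

108.00, 110.00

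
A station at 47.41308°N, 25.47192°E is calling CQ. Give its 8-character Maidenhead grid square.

Add 180° to longitude and 90° to latitude: 205.47192, 137.41308.
Field: lon ⌊205.47192/20⌋ = 10 → K; lat ⌊137.41308/10⌋ = 13 → N.
Square: lon ⌊5.47192/2⌋ = 2; lat ⌊7.41308/1⌋ = 7.
Subsquare: lon ⌊1.47192/0.0833333⌋ = 17 → r; lat ⌊0.41308/0.0416667⌋ = 9 → j.
Extended square: lon ⌊0.05525/0.00833333⌋ = 6; lat ⌊0.03808/0.00416667⌋ = 9.

KN27rj69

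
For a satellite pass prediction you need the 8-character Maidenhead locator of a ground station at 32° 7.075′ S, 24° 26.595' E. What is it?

KF27fv31

Add 180° to longitude and 90° to latitude: 204.44325, 57.88208.
Field: 204.44325/20 → 10 → K, 57.88208/10 → 5 → F; chars KF.
Square: 4.44325/2 → 2, 7.88208/1 → 7; chars 27.
Subsquare: 0.44325/0.0833333 → 5 → f, 0.88208/0.0416667 → 21 → v; chars fv.
Extended square: 0.02658/0.00833333 → 3, 0.00708/0.00416667 → 1; chars 31.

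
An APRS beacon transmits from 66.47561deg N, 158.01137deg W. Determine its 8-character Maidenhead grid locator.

BP06xl84

Offset from 180°W / 90°S: lon 21.98863°, lat 156.47561°.
Field: lon ⌊21.98863/20⌋ = 1 → B; lat ⌊156.47561/10⌋ = 15 → P.
Square: lon ⌊1.98863/2⌋ = 0; lat ⌊6.47561/1⌋ = 6.
Subsquare: lon ⌊1.98863/0.0833333⌋ = 23 → x; lat ⌊0.47561/0.0416667⌋ = 11 → l.
Extended square: lon ⌊0.07196/0.00833333⌋ = 8; lat ⌊0.01728/0.00416667⌋ = 4.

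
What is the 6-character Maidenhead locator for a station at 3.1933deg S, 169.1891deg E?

Add 180° to longitude and 90° to latitude: 349.1891, 86.8067.
Field: lon ⌊349.1891/20⌋ = 17 → R; lat ⌊86.8067/10⌋ = 8 → I.
Square: lon ⌊9.1891/2⌋ = 4; lat ⌊6.8067/1⌋ = 6.
Subsquare: lon ⌊1.1891/0.0833333⌋ = 14 → o; lat ⌊0.8067/0.0416667⌋ = 19 → t.

RI46ot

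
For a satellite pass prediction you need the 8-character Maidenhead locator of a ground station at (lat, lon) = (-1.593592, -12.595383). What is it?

II38qj87

Add 180° to longitude and 90° to latitude: 167.40462, 88.40641.
Field: 167.40462/20 → 8 → I, 88.40641/10 → 8 → I; chars II.
Square: 7.40462/2 → 3, 8.40641/1 → 8; chars 38.
Subsquare: 1.40462/0.0833333 → 16 → q, 0.40641/0.0416667 → 9 → j; chars qj.
Extended square: 0.07128/0.00833333 → 8, 0.03141/0.00416667 → 7; chars 87.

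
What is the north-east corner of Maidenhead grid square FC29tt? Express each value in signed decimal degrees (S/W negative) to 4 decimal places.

Field F=5, C=2: +5·20° lon, +2·10° lat → SW at lon -80°, lat -70°.
Square 2, 9: +2·2° lon, +9·1° lat → SW at lon -76°, lat -61°.
Subsquare t=19, t=19: +19·0.0833333° lon, +19·0.0416667° lat → SW at lon -74.4167°, lat -60.2083°.
Cell spans 0.0833333° lon × 0.0416667° lat. NE corner is SW corner plus one full cell.
latitude -60.1667, longitude -74.3333.

-60.1667, -74.3333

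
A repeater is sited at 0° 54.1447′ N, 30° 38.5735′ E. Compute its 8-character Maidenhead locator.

KJ50hv76

Shift to the Maidenhead origin (180°W, 90°S): lon 210.64289, lat 90.90241.
Field: lon ⌊210.64289/20⌋ = 10 → K; lat ⌊90.90241/10⌋ = 9 → J.
Square: lon ⌊10.64289/2⌋ = 5; lat ⌊0.90241/1⌋ = 0.
Subsquare: lon ⌊0.64289/0.0833333⌋ = 7 → h; lat ⌊0.90241/0.0416667⌋ = 21 → v.
Extended square: lon ⌊0.05956/0.00833333⌋ = 7; lat ⌊0.02741/0.00416667⌋ = 6.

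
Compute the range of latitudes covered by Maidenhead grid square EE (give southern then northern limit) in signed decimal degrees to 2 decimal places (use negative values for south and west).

Field E=4, E=4: +4·20° lon, +4·10° lat → SW at lon -100°, lat -50°.
Cell spans 20° lon × 10° lat.
south -50.00, north -40.00.

-50.00, -40.00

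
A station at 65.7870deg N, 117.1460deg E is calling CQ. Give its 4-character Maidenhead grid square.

OP85

Shift to the Maidenhead origin (180°W, 90°S): lon 297.15, lat 155.79.
Field: 297.15/20 → 14 → O, 155.79/10 → 15 → P; chars OP.
Square: 17.15/2 → 8, 5.79/1 → 5; chars 85.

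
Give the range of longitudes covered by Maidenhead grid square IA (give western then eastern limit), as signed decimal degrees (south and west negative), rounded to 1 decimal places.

-20.0, 0.0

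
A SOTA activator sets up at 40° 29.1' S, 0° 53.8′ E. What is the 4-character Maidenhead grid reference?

Offset from 180°W / 90°S: lon 180.90°, lat 49.52°.
Field: 180.90/20 → 9 → J, 49.52/10 → 4 → E; chars JE.
Square: 0.90/2 → 0, 9.52/1 → 9; chars 09.

JE09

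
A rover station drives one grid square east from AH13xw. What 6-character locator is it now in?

AH23aw

Longitude subsquare x = 23; +1 → 24, wraps to 0 = a, carry into square.
Longitude square 1; +1 → 2.
The latitude characters are unchanged.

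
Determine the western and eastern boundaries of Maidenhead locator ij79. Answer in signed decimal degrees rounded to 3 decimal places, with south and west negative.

Field I=8, J=9: +8·20° lon, +9·10° lat → SW at lon -20°, lat 0°.
Square 7, 9: +7·2° lon, +9·1° lat → SW at lon -6°, lat 9°.
Cell spans 2° lon × 1° lat.
west -6.000, east -4.000.

-6.000, -4.000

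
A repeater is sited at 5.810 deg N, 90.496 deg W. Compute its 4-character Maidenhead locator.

EJ45

Add 180° to longitude and 90° to latitude: 89.50, 95.81.
Field: 89.50/20 → 4 → E, 95.81/10 → 9 → J; chars EJ.
Square: 9.50/2 → 4, 5.81/1 → 5; chars 45.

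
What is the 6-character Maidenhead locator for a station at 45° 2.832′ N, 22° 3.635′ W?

Offset from 180°W / 90°S: lon 157.9394°, lat 135.0472°.
Field (20°×10°, letters A–R): lon ⌊157.9394/20⌋ = 7 → H; lat ⌊135.0472/10⌋ = 13 → N.
Square (2°×1°, digits 0–9): lon ⌊17.9394/2⌋ = 8; lat ⌊5.0472/1⌋ = 5.
Subsquare (5′×2.5′, letters a–x): lon ⌊1.9394/0.0833333⌋ = 23 → x; lat ⌊0.0472/0.0416667⌋ = 1 → b.

HN85xb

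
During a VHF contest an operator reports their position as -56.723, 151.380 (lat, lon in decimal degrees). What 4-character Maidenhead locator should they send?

QD53

Add 180° to longitude and 90° to latitude: 331.38, 33.28.
Field: 331.38/20 → 16 → Q, 33.28/10 → 3 → D; chars QD.
Square: 11.38/2 → 5, 3.28/1 → 3; chars 53.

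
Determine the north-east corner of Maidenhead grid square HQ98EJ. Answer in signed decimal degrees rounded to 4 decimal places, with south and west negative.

78.4167, -21.5833

Field H=7, Q=16: +7·20° lon, +16·10° lat → SW at lon -40°, lat 70°.
Square 9, 8: +9·2° lon, +8·1° lat → SW at lon -22°, lat 78°.
Subsquare e=4, j=9: +4·0.0833333° lon, +9·0.0416667° lat → SW at lon -21.6667°, lat 78.375°.
Cell spans 0.0833333° lon × 0.0416667° lat. NE corner is SW corner plus one full cell.
latitude 78.4167, longitude -21.5833.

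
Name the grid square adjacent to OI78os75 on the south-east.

Longitude extended square 7; +1 → 8.
Latitude extended square 5; −1 → 4.

OI78os84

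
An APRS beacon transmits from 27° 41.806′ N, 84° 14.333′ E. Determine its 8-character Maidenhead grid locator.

Offset from 180°W / 90°S: lon 264.23888°, lat 117.69677°.
Field: lon ⌊264.23888/20⌋ = 13 → N; lat ⌊117.69677/10⌋ = 11 → L.
Square: lon ⌊4.23888/2⌋ = 2; lat ⌊7.69677/1⌋ = 7.
Subsquare: lon ⌊0.23888/0.0833333⌋ = 2 → c; lat ⌊0.69677/0.0416667⌋ = 16 → q.
Extended square: lon ⌊0.07222/0.00833333⌋ = 8; lat ⌊0.03010/0.00416667⌋ = 7.

NL27cq87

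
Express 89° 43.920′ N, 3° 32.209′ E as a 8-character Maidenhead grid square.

Offset from 180°W / 90°S: lon 183.53682°, lat 179.73200°.
Field (20°×10°, letters A–R): lon ⌊183.53682/20⌋ = 9 → J; lat ⌊179.73200/10⌋ = 17 → R.
Square (2°×1°, digits 0–9): lon ⌊3.53682/2⌋ = 1; lat ⌊9.73200/1⌋ = 9.
Subsquare (5′×2.5′, letters a–x): lon ⌊1.53682/0.0833333⌋ = 18 → s; lat ⌊0.73200/0.0416667⌋ = 17 → r.
Extended square (30″×15″, digits 0–9): lon ⌊0.03682/0.00833333⌋ = 4; lat ⌊0.02367/0.00416667⌋ = 5.

JR19sr45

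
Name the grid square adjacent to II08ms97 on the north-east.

II08ns08

Longitude extended square 9; +1 → 10, wraps to 0, carry into subsquare.
Longitude subsquare m = 12; +1 → 13 = n.
Latitude extended square 7; +1 → 8.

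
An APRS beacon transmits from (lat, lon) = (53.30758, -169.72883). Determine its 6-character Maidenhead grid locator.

AO53dh

Shift to the Maidenhead origin (180°W, 90°S): lon 10.2712, lat 143.3076.
Field: lon ⌊10.2712/20⌋ = 0 → A; lat ⌊143.3076/10⌋ = 14 → O.
Square: lon ⌊10.2712/2⌋ = 5; lat ⌊3.3076/1⌋ = 3.
Subsquare: lon ⌊0.2712/0.0833333⌋ = 3 → d; lat ⌊0.3076/0.0416667⌋ = 7 → h.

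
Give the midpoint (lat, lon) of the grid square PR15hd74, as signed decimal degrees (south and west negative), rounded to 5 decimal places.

85.14375, 122.64583

Field P=15, R=17: +15·20° lon, +17·10° lat → SW at lon 120°, lat 80°.
Square 1, 5: +1·2° lon, +5·1° lat → SW at lon 122°, lat 85°.
Subsquare h=7, d=3: +7·0.0833333° lon, +3·0.0416667° lat → SW at lon 122.583°, lat 85.125°.
Extended square 7, 4: +7·0.00833333° lon, +4·0.00416667° lat → SW at lon 122.642°, lat 85.1417°.
Cell spans 0.00833333° lon × 0.00416667° lat. Centre is SW corner plus half of each.
latitude 85.14375, longitude 122.64583.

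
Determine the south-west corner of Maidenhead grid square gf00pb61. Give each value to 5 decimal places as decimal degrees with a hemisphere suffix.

39.95417° S, 58.70000° W

Field G=6, F=5: +6·20° lon, +5·10° lat → SW at lon -60°, lat -40°.
Square 0, 0: +0·2° lon, +0·1° lat → SW at lon -60°, lat -40°.
Subsquare p=15, b=1: +15·0.0833333° lon, +1·0.0416667° lat → SW at lon -58.75°, lat -39.9583°.
Extended square 6, 1: +6·0.00833333° lon, +1·0.00416667° lat → SW at lon -58.7°, lat -39.9542°.
latitude 39.95417° S, longitude 58.70000° W.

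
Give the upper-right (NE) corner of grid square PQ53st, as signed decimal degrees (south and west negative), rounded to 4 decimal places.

73.8333, 131.5833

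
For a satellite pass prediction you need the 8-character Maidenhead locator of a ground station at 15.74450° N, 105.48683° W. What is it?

DK75gr18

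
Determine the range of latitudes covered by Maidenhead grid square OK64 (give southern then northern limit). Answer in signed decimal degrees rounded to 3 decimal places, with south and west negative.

14.000, 15.000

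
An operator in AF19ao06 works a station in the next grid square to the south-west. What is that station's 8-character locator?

Longitude extended square 0; −1 → -1, wraps to 9, carry into subsquare.
Longitude subsquare a = 0; −1 → -1, wraps to 23 = x, carry into square.
Longitude square 1; −1 → 0.
Latitude extended square 6; −1 → 5.

AF09xo95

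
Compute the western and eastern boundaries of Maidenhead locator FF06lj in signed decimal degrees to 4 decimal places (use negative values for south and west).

-79.0833, -79.0000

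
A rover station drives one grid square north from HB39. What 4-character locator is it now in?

HC30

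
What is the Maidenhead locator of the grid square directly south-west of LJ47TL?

LJ47sk

Longitude subsquare t = 19; −1 → 18 = s.
Latitude subsquare l = 11; −1 → 10 = k.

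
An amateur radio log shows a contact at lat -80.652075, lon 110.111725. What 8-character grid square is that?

OA59bi33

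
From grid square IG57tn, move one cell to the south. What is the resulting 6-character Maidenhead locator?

IG57tm

Latitude subsquare n = 13; −1 → 12 = m.
The longitude characters are unchanged.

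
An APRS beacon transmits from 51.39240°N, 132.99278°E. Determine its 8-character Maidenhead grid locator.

PO61lj94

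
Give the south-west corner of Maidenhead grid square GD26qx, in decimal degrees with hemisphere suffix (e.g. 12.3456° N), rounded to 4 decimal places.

53.0417° S, 54.6667° W

Field G=6, D=3: +6·20° lon, +3·10° lat → SW at lon -60°, lat -60°.
Square 2, 6: +2·2° lon, +6·1° lat → SW at lon -56°, lat -54°.
Subsquare q=16, x=23: +16·0.0833333° lon, +23·0.0416667° lat → SW at lon -54.6667°, lat -53.0417°.
latitude 53.0417° S, longitude 54.6667° W.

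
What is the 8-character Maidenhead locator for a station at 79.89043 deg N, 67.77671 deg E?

Offset from 180°W / 90°S: lon 247.77671°, lat 169.89043°.
Field: 247.77671/20 → 12 → M, 169.89043/10 → 16 → Q; chars MQ.
Square: 7.77671/2 → 3, 9.89043/1 → 9; chars 39.
Subsquare: 1.77671/0.0833333 → 21 → v, 0.89043/0.0416667 → 21 → v; chars vv.
Extended square: 0.02671/0.00833333 → 3, 0.01543/0.00416667 → 3; chars 33.

MQ39vv33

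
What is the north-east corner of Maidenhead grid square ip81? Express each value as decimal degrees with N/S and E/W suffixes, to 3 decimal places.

Field I=8, P=15: +8·20° lon, +15·10° lat → SW at lon -20°, lat 60°.
Square 8, 1: +8·2° lon, +1·1° lat → SW at lon -4°, lat 61°.
Cell spans 2° lon × 1° lat. NE corner is SW corner plus one full cell.
latitude 62.000° N, longitude 2.000° W.

62.000° N, 2.000° W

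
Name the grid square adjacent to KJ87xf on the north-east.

KJ97ag

Longitude subsquare x = 23; +1 → 24, wraps to 0 = a, carry into square.
Longitude square 8; +1 → 9.
Latitude subsquare f = 5; +1 → 6 = g.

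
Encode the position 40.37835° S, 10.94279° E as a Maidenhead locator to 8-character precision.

JE59lo39

Add 180° to longitude and 90° to latitude: 190.94279, 49.62165.
Field: lon ⌊190.94279/20⌋ = 9 → J; lat ⌊49.62165/10⌋ = 4 → E.
Square: lon ⌊10.94279/2⌋ = 5; lat ⌊9.62165/1⌋ = 9.
Subsquare: lon ⌊0.94279/0.0833333⌋ = 11 → l; lat ⌊0.62165/0.0416667⌋ = 14 → o.
Extended square: lon ⌊0.02612/0.00833333⌋ = 3; lat ⌊0.03832/0.00416667⌋ = 9.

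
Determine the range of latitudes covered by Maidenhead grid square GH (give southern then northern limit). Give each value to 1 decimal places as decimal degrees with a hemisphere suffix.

20.0° S, 10.0° S

Field G=6, H=7: +6·20° lon, +7·10° lat → SW at lon -60°, lat -20°.
Cell spans 20° lon × 10° lat.
south 20.0° S, north 10.0° S.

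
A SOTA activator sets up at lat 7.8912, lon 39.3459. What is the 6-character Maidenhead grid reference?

Shift to the Maidenhead origin (180°W, 90°S): lon 219.3459, lat 97.8912.
Field: 219.3459/20 → 10 → K, 97.8912/10 → 9 → J; chars KJ.
Square: 19.3459/2 → 9, 7.8912/1 → 7; chars 97.
Subsquare: 1.3459/0.0833333 → 16 → q, 0.8912/0.0416667 → 21 → v; chars qv.

KJ97qv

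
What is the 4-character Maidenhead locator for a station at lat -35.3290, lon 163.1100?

Offset from 180°W / 90°S: lon 343.11°, lat 54.67°.
Field: 343.11/20 → 17 → R, 54.67/10 → 5 → F; chars RF.
Square: 3.11/2 → 1, 4.67/1 → 4; chars 14.

RF14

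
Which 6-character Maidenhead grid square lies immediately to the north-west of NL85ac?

NL75xd

Longitude subsquare a = 0; −1 → -1, wraps to 23 = x, carry into square.
Longitude square 8; −1 → 7.
Latitude subsquare c = 2; +1 → 3 = d.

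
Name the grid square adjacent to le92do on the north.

LE92dp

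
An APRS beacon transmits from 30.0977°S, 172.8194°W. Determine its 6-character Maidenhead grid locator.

AF39ov

Shift to the Maidenhead origin (180°W, 90°S): lon 7.1806, lat 59.9023.
Field: 7.1806/20 → 0 → A, 59.9023/10 → 5 → F; chars AF.
Square: 7.1806/2 → 3, 9.9023/1 → 9; chars 39.
Subsquare: 1.1806/0.0833333 → 14 → o, 0.9023/0.0416667 → 21 → v; chars ov.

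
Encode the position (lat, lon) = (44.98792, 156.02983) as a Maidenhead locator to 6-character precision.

Offset from 180°W / 90°S: lon 336.0298°, lat 134.9879°.
Field: 336.0298/20 → 16 → Q, 134.9879/10 → 13 → N; chars QN.
Square: 16.0298/2 → 8, 4.9879/1 → 4; chars 84.
Subsquare: 0.0298/0.0833333 → 0 → a, 0.9879/0.0416667 → 23 → x; chars ax.

QN84ax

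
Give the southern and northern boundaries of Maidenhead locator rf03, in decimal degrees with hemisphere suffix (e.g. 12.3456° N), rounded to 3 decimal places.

37.000° S, 36.000° S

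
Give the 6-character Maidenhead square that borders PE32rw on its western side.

Longitude subsquare r = 17; −1 → 16 = q.
The latitude characters are unchanged.

PE32qw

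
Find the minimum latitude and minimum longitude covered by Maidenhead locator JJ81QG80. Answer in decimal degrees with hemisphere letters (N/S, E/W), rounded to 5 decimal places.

Field J=9, J=9: +9·20° lon, +9·10° lat → SW at lon 0°, lat 0°.
Square 8, 1: +8·2° lon, +1·1° lat → SW at lon 16°, lat 1°.
Subsquare q=16, g=6: +16·0.0833333° lon, +6·0.0416667° lat → SW at lon 17.3333°, lat 1.25°.
Extended square 8, 0: +8·0.00833333° lon, +0·0.00416667° lat → SW at lon 17.4°, lat 1.25°.
latitude 1.25000° N, longitude 17.40000° E.

1.25000° N, 17.40000° E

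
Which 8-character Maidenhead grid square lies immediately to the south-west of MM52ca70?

Longitude extended square 7; −1 → 6.
Latitude extended square 0; −1 → -1, wraps to 9, carry into subsquare.
Latitude subsquare a = 0; −1 → -1, wraps to 23 = x, carry into square.
Latitude square 2; −1 → 1.

MM51cx69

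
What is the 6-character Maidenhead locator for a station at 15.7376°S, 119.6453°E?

OH94tg

Offset from 180°W / 90°S: lon 299.6453°, lat 74.2624°.
Field (20°×10°, letters A–R): lon ⌊299.6453/20⌋ = 14 → O; lat ⌊74.2624/10⌋ = 7 → H.
Square (2°×1°, digits 0–9): lon ⌊19.6453/2⌋ = 9; lat ⌊4.2624/1⌋ = 4.
Subsquare (5′×2.5′, letters a–x): lon ⌊1.6453/0.0833333⌋ = 19 → t; lat ⌊0.2624/0.0416667⌋ = 6 → g.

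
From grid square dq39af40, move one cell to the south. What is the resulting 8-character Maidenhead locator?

Latitude extended square 0; −1 → -1, wraps to 9, carry into subsquare.
Latitude subsquare f = 5; −1 → 4 = e.
The longitude characters are unchanged.

DQ39ae49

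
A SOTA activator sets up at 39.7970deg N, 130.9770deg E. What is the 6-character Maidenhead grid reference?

PM59lt

Shift to the Maidenhead origin (180°W, 90°S): lon 310.9770, lat 129.7970.
Field (20°×10°, letters A–R): 310.9770/20 → 15 → P, 129.7970/10 → 12 → M; chars PM.
Square (2°×1°, digits 0–9): 10.9770/2 → 5, 9.7970/1 → 9; chars 59.
Subsquare (5′×2.5′, letters a–x): 0.9770/0.0833333 → 11 → l, 0.7970/0.0416667 → 19 → t; chars lt.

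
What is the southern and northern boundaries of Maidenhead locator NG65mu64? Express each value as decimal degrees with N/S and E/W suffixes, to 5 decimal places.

Field N=13, G=6: +13·20° lon, +6·10° lat → SW at lon 80°, lat -30°.
Square 6, 5: +6·2° lon, +5·1° lat → SW at lon 92°, lat -25°.
Subsquare m=12, u=20: +12·0.0833333° lon, +20·0.0416667° lat → SW at lon 93°, lat -24.1667°.
Extended square 6, 4: +6·0.00833333° lon, +4·0.00416667° lat → SW at lon 93.05°, lat -24.15°.
Cell spans 0.00833333° lon × 0.00416667° lat.
south 24.15000° S, north 24.14583° S.

24.15000° S, 24.14583° S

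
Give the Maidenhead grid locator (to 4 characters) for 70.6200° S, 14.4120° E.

Shift to the Maidenhead origin (180°W, 90°S): lon 194.41, lat 19.38.
Field: 194.41/20 → 9 → J, 19.38/10 → 1 → B; chars JB.
Square: 14.41/2 → 7, 9.38/1 → 9; chars 79.

JB79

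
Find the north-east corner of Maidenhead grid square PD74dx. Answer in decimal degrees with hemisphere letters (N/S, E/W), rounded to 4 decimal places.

55.0000° S, 134.3333° E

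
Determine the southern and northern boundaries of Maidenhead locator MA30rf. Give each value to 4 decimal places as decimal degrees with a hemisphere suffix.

89.7917° S, 89.7500° S

Field M=12, A=0: +12·20° lon, +0·10° lat → SW at lon 60°, lat -90°.
Square 3, 0: +3·2° lon, +0·1° lat → SW at lon 66°, lat -90°.
Subsquare r=17, f=5: +17·0.0833333° lon, +5·0.0416667° lat → SW at lon 67.4167°, lat -89.7917°.
Cell spans 0.0833333° lon × 0.0416667° lat.
south 89.7917° S, north 89.7500° S.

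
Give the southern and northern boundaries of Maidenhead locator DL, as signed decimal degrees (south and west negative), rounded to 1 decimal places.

20.0, 30.0

Field D=3, L=11: +3·20° lon, +11·10° lat → SW at lon -120°, lat 20°.
Cell spans 20° lon × 10° lat.
south 20.0, north 30.0.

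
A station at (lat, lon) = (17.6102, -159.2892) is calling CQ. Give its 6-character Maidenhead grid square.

BK07io

Offset from 180°W / 90°S: lon 20.7108°, lat 107.6102°.
Field: lon ⌊20.7108/20⌋ = 1 → B; lat ⌊107.6102/10⌋ = 10 → K.
Square: lon ⌊0.7108/2⌋ = 0; lat ⌊7.6102/1⌋ = 7.
Subsquare: lon ⌊0.7108/0.0833333⌋ = 8 → i; lat ⌊0.6102/0.0416667⌋ = 14 → o.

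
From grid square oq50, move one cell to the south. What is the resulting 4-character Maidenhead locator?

OP59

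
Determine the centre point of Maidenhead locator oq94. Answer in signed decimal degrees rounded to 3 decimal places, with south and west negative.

74.500, 119.000

Field O=14, Q=16: +14·20° lon, +16·10° lat → SW at lon 100°, lat 70°.
Square 9, 4: +9·2° lon, +4·1° lat → SW at lon 118°, lat 74°.
Cell spans 2° lon × 1° lat. Centre is SW corner plus half of each.
latitude 74.500, longitude 119.000.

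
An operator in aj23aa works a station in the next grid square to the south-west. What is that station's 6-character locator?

Longitude subsquare a = 0; −1 → -1, wraps to 23 = x, carry into square.
Longitude square 2; −1 → 1.
Latitude subsquare a = 0; −1 → -1, wraps to 23 = x, carry into square.
Latitude square 3; −1 → 2.

AJ12xx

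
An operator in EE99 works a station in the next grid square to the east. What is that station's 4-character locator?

Longitude square 9; +1 → 10, wraps to 0, carry into field.
Longitude field E = 4; +1 → 5 = F.
The latitude characters are unchanged.

FE09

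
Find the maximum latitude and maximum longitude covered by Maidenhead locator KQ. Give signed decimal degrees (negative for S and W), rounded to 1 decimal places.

80.0, 40.0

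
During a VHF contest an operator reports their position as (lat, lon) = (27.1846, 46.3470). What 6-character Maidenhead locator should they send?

LL37ee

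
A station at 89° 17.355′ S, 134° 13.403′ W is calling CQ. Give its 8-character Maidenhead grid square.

Offset from 180°W / 90°S: lon 45.77662°, lat 0.71075°.
Field: lon ⌊45.77662/20⌋ = 2 → C; lat ⌊0.71075/10⌋ = 0 → A.
Square: lon ⌊5.77662/2⌋ = 2; lat ⌊0.71075/1⌋ = 0.
Subsquare: lon ⌊1.77662/0.0833333⌋ = 21 → v; lat ⌊0.71075/0.0416667⌋ = 17 → r.
Extended square: lon ⌊0.02662/0.00833333⌋ = 3; lat ⌊0.00242/0.00416667⌋ = 0.

CA20vr30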